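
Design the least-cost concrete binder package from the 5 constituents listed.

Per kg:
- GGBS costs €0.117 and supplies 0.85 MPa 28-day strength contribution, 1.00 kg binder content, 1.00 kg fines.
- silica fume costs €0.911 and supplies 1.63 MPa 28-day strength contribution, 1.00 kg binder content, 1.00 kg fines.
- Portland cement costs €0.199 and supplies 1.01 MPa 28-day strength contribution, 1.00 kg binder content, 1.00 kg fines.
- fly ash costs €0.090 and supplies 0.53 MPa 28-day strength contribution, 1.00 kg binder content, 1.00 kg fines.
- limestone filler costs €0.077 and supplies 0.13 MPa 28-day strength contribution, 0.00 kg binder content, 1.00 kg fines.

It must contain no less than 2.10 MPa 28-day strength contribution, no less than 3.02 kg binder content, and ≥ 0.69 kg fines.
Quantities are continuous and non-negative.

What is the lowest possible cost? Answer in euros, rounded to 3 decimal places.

Let x1 = kg of GGBS, x2 = kg of silica fume, x3 = kg of Portland cement, x4 = kg of fly ash, x5 = kg of limestone filler.
Minimise 0.117x1 + 0.911x2 + 0.199x3 + 0.09x4 + 0.077x5 with:
  0.85x1 + 1.63x2 + 1.01x3 + 0.53x4 + 0.13x5 ≥ 2.1   (28-day strength contribution)
  1x1 + 1x2 + 1x3 + 1x4 ≥ 3.02   (binder content)
  1x1 + 1x2 + 1x3 + 1x4 + 1x5 ≥ 0.69   (fines)
  x1, x2, x3, x4, x5 ≥ 0.
The cheapest feasible vertex uses only GGBS, fly ash; silica fume, Portland cement, limestone filler are not used. The 28-day strength contribution and binder content requirements are met with equality.
That vertex is x1 = 1.561, x4 = 1.459.
Cost = 0.117·1.561 + 0.09·1.459 = 0.31395.

€0.314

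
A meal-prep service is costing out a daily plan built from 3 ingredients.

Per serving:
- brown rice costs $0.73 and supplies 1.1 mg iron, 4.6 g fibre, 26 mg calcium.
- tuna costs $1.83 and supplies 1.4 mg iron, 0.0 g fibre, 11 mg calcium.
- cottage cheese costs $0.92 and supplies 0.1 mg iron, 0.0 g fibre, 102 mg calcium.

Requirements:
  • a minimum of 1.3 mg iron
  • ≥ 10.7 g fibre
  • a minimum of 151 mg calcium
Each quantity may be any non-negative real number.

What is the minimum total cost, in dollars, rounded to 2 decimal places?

$2.51

This is a linear program. Let x1 = servings of brown rice, x2 = servings of tuna, x3 = servings of cottage cheese.
min 0.73x1 + 1.83x2 + 0.92x3 subject to:
  1.1x1 + 1.4x2 + 0.1x3 ≥ 1.3   (iron)
  4.6x1 ≥ 10.7   (fibre)
  26x1 + 11x2 + 102x3 ≥ 151   (calcium)
  x1, x2, x3 ≥ 0.
At the optimum only brown rice, cottage cheese are positive (tuna = 0). The fibre and calcium requirements are met with equality.
That vertex is x1 = 2.326, x3 = 0.8875.
Total cost: 0.73·2.326 + 0.92·0.8875 = 2.5145.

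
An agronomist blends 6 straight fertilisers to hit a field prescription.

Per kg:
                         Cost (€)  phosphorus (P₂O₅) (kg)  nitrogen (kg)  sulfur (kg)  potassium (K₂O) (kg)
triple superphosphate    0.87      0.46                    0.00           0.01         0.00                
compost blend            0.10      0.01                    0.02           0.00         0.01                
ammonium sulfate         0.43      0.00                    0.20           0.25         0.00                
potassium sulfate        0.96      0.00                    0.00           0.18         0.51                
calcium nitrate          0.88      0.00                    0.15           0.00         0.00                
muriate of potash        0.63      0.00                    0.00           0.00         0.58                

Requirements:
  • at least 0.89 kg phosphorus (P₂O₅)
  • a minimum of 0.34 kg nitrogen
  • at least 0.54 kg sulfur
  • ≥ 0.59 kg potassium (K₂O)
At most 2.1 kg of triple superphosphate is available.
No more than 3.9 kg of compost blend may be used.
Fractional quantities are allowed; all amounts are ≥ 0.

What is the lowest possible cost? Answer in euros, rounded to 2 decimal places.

€3.22

Set it up as a linear program. Let x1 = kg of triple superphosphate, x2 = kg of compost blend, x3 = kg of ammonium sulfate, x4 = kg of potassium sulfate, x5 = kg of calcium nitrate, x6 = kg of muriate of potash.
Minimise 0.87x1 + 0.1x2 + 0.43x3 + 0.96x4 + 0.88x5 + 0.63x6 s.t.:
  0.46x1 + 0.01x2 ≥ 0.89   (phosphorus (P₂O₅))
  0.02x2 + 0.2x3 + 0.15x5 ≥ 0.34   (nitrogen)
  0.01x1 + 0.25x3 + 0.18x4 ≥ 0.54   (sulfur)
  0.01x2 + 0.51x4 + 0.58x6 ≥ 0.59   (potassium (K₂O))
  x1 ≤ 2.1
  x2 ≤ 3.9
  x1, x2, x3, x4, x5, x6 ≥ 0.
The cheapest feasible vertex uses only triple superphosphate, ammonium sulfate, muriate of potash; compost blend, potassium sulfate, calcium nitrate are not used. Binding constraints: phosphorus (P₂O₅), sulfur, potassium (K₂O).
That vertex is x1 = 1.935, x3 = 2.083, x6 = 1.017.
Hence cost = 0.87·1.935 + 0.43·2.083 + 0.63·1.017 = €3.2199.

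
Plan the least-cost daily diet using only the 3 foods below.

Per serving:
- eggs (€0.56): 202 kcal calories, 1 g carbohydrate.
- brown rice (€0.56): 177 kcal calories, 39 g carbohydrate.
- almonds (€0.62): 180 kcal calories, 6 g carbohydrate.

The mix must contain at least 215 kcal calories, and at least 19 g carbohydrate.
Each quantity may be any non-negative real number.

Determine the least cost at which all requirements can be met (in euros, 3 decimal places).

€0.629

Let x1 = servings of eggs, x2 = servings of brown rice, x3 = servings of almonds.
Minimize 0.56x1 + 0.56x2 + 0.62x3 s.t.:
  202x1 + 177x2 + 180x3 ≥ 215   (calories)
  1x1 + 39x2 + 6x3 ≥ 19   (carbohydrate)
  x1, x2, x3 ≥ 0.
The optimal basis is {eggs, brown rice}; almonds drops out. There the calories and carbohydrate constraints are tight.
That vertex is x1 = 0.6521, x2 = 0.4705.
Objective = 0.56·0.6521 + 0.56·0.4705 = 0.62866.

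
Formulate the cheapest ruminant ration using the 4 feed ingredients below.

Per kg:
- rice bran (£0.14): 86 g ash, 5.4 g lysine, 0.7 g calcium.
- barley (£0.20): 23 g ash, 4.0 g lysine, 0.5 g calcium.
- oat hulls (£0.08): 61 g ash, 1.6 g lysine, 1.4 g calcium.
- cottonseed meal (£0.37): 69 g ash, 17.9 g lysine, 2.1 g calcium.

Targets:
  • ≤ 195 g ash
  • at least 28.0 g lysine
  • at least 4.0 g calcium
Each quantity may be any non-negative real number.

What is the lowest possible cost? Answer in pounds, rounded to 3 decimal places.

£0.606

Let x1 = kg of rice bran, x2 = kg of barley, x3 = kg of oat hulls, x4 = kg of cottonseed meal.
min 0.14x1 + 0.2x2 + 0.08x3 + 0.37x4 subject to:
  86x1 + 23x2 + 61x3 + 69x4 ≤ 195   (ash)
  5.4x1 + 4x2 + 1.6x3 + 17.9x4 ≥ 28   (lysine)
  0.7x1 + 0.5x2 + 1.4x3 + 2.1x4 ≥ 4   (calcium)
  x1, x2, x3, x4 ≥ 0.
The cheapest feasible vertex uses only oat hulls, cottonseed meal; rice bran, barley are not used. The lysine and calcium requirements are met with equality.
Optimal quantities: oat hulls = 0.58986 kg, cottonseed meal = 1.5115 kg.
Hence cost = 0.08·0.58986 + 0.37·1.5115 = £0.60644.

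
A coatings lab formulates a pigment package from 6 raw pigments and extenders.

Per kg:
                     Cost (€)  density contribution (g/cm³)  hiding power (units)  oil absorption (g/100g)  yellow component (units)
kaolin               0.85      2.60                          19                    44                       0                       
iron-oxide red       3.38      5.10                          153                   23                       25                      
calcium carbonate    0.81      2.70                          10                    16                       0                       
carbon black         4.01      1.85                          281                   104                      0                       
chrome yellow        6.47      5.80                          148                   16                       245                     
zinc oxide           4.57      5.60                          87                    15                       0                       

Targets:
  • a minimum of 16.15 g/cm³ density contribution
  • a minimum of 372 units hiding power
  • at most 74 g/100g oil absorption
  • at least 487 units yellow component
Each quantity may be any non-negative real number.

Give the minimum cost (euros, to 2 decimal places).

€14.91

Let x1 = kg of kaolin, x2 = kg of iron-oxide red, x3 = kg of calcium carbonate, x4 = kg of carbon black, x5 = kg of chrome yellow, x6 = kg of zinc oxide.
Minimize 0.85x1 + 3.38x2 + 0.81x3 + 4.01x4 + 6.47x5 + 4.57x6 with:
  2.6x1 + 5.1x2 + 2.7x3 + 1.85x4 + 5.8x5 + 5.6x6 ≥ 16.15   (density contribution)
  19x1 + 153x2 + 10x3 + 281x4 + 148x5 + 87x6 ≥ 372   (hiding power)
  44x1 + 23x2 + 16x3 + 104x4 + 16x5 + 15x6 ≤ 74   (oil absorption)
  25x2 + 245x5 ≥ 487   (yellow component)
  x1, x2, x3, x4, x5, x6 ≥ 0.
The cheapest feasible vertex uses only kaolin, iron-oxide red, calcium carbonate, chrome yellow; carbon black, zinc oxide are not used. The density contribution, hiding power, oil absorption, yellow component requirements are met with equality.
Solving gives x1 = 0.603, x2 = 0.4542, x3 = 0.3725, x5 = 1.941.
Hence cost = 0.85·0.603 + 3.38·0.4542 + 0.81·0.3725 + 6.47·1.941 = €14.9077.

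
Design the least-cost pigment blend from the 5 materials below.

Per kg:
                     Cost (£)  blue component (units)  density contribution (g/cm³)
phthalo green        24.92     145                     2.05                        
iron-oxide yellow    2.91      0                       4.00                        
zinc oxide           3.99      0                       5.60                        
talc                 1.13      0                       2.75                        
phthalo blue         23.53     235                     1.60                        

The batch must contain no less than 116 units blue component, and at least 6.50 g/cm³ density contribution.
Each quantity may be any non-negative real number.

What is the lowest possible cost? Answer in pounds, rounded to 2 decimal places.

Treat it as an LP. Let x1 = kg of phthalo green, x2 = kg of iron-oxide yellow, x3 = kg of zinc oxide, x4 = kg of talc, x5 = kg of phthalo blue.
Minimize 24.92x1 + 2.91x2 + 3.99x3 + 1.13x4 + 23.53x5 s.t.:
  145x1 + 235x5 ≥ 116   (blue component)
  2.05x1 + 4x2 + 5.6x3 + 2.75x4 + 1.6x5 ≥ 6.5   (density contribution)
  x1, x2, x3, x4, x5 ≥ 0.
The minimum-cost mix takes nothing from phthalo green, iron-oxide yellow, zinc oxide — only talc, phthalo blue. There the blue component and density contribution constraints are tight.
Optimal quantities: talc = 2.076 kg, phthalo blue = 0.4936 kg.
Total cost: 1.13·2.076 + 23.53·0.4936 = 13.9603.

£13.96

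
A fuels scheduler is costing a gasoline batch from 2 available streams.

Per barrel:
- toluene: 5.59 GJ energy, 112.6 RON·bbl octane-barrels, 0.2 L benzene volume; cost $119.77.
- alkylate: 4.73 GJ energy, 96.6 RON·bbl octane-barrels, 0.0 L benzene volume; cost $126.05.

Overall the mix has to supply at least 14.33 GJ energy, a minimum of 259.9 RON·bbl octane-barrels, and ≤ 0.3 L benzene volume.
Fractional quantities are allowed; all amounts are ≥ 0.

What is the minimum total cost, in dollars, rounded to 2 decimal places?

$338.08

Set it up as a linear program. Let x1 = barrels of toluene, x2 = barrels of alkylate.
min 119.77x1 + 126.05x2 s.t.:
  5.59x1 + 4.73x2 ≥ 14.33   (energy)
  112.6x1 + 96.6x2 ≥ 259.9   (octane-barrels)
  0.2x1 ≤ 0.3   (benzene volume)
  x1, x2 ≥ 0.
Both inputs are positive at the optimum. The energy and benzene volume requirements are met with equality.
Optimal quantities: toluene = 1.5 barrels, alkylate = 1.25687 barrels.
Cost = 119.77·1.5 + 126.05·1.25687 = 338.0835.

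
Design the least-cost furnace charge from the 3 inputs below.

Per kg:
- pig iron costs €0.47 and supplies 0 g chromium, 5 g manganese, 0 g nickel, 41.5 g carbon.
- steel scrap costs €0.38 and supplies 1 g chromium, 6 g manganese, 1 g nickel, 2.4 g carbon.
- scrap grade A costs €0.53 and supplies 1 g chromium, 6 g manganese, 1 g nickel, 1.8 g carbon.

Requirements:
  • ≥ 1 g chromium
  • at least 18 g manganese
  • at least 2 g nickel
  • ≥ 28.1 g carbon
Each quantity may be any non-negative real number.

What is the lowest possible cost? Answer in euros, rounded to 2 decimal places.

Treat it as an LP. Let x1 = kg of pig iron, x2 = kg of steel scrap, x3 = kg of scrap grade A.
Minimise 0.47x1 + 0.38x2 + 0.53x3 subject to:
  1x2 + 1x3 ≥ 1   (chromium)
  5x1 + 6x2 + 6x3 ≥ 18   (manganese)
  1x2 + 1x3 ≥ 2   (nickel)
  41.5x1 + 2.4x2 + 1.8x3 ≥ 28.1   (carbon)
  x1, x2, x3 ≥ 0.
The minimum-cost mix takes nothing from scrap grade A — only pig iron, steel scrap. Binding constraints: manganese and carbon.
That vertex is x1 = 0.5291, x2 = 2.559.
Cost = 0.47·0.5291 + 0.38·2.559 = 1.2211.

€1.22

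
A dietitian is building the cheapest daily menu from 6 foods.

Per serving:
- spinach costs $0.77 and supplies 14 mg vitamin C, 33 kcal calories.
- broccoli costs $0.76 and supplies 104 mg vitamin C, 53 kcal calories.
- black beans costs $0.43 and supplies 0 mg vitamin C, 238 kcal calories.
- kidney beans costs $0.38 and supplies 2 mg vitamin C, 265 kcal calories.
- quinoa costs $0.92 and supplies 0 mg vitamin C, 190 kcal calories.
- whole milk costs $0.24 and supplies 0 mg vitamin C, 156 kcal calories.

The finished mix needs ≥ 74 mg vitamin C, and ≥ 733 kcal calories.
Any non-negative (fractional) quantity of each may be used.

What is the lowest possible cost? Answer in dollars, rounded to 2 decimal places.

Set it up as a linear program. Let x1 = servings of spinach, x2 = servings of broccoli, x3 = servings of black beans, x4 = servings of kidney beans, x5 = servings of quinoa, x6 = servings of whole milk.
Minimize 0.77x1 + 0.76x2 + 0.43x3 + 0.38x4 + 0.92x5 + 0.24x6 with:
  14x1 + 104x2 + 2x4 ≥ 74   (vitamin C)
  33x1 + 53x2 + 238x3 + 265x4 + 190x5 + 156x6 ≥ 733   (calories)
  x1, x2, x3, x4, x5, x6 ≥ 0.
The minimum-cost mix takes nothing from spinach, black beans, quinoa, whole milk — only broccoli, kidney beans. The vitamin C and calories requirements are met with equality.
Solving gives x2 = 0.6609, x4 = 2.634.
Total cost: 0.76·0.6609 + 0.38·2.634 = 1.5032.

$1.50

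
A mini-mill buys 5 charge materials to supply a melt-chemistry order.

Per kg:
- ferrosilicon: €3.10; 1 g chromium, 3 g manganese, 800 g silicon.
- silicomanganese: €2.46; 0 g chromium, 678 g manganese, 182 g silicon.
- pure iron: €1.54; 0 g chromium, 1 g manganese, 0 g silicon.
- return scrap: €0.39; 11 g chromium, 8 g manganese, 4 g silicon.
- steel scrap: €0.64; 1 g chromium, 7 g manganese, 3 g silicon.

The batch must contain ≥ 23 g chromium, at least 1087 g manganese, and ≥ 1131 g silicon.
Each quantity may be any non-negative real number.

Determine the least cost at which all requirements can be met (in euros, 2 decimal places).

€7.89

Let x1 = kg of ferrosilicon, x2 = kg of silicomanganese, x3 = kg of pure iron, x4 = kg of return scrap, x5 = kg of steel scrap.
Minimise 3.1x1 + 2.46x2 + 1.54x3 + 0.39x4 + 0.64x5 subject to:
  1x1 + 11x4 + 1x5 ≥ 23   (chromium)
  3x1 + 678x2 + 1x3 + 8x4 + 7x5 ≥ 1087   (manganese)
  800x1 + 182x2 + 4x4 + 3x5 ≥ 1131   (silicon)
  x1, x2, x3, x4, x5 ≥ 0.
At the optimum only ferrosilicon, silicomanganese, return scrap are positive (pure iron, steel scrap = 0). Binding constraints: chromium, manganese, silicon.
Solving gives x1 = 1.045, x2 = 1.575, x4 = 1.996.
Hence cost = 3.1·1.045 + 2.46·1.575 + 0.39·1.996 = €7.8924.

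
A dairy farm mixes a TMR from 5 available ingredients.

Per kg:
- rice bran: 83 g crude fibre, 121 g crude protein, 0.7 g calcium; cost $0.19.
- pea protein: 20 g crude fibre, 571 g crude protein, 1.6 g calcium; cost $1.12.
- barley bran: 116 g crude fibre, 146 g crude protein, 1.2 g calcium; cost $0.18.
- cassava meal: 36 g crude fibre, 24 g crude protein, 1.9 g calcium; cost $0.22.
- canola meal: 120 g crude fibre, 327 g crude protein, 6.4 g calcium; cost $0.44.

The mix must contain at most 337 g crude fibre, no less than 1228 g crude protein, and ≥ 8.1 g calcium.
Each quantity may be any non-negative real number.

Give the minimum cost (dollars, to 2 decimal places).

$1.86

Let x1 = kg of rice bran, x2 = kg of pea protein, x3 = kg of barley bran, x4 = kg of cassava meal, x5 = kg of canola meal.
min 0.19x1 + 1.12x2 + 0.18x3 + 0.22x4 + 0.44x5 subject to:
  83x1 + 20x2 + 116x3 + 36x4 + 120x5 ≤ 337   (crude fibre)
  121x1 + 571x2 + 146x3 + 24x4 + 327x5 ≥ 1228   (crude protein)
  0.7x1 + 1.6x2 + 1.2x3 + 1.9x4 + 6.4x5 ≥ 8.1   (calcium)
  x1, x2, x3, x4, x5 ≥ 0.
At the optimum only pea protein, canola meal are positive (rice bran, barley bran, cassava meal = 0). Binding constraints: crude fibre and crude protein.
So pea protein = 0.5996 kg, canola meal = 2.708 kg.
Objective = 1.12·0.5996 + 0.44·2.708 = 1.8631.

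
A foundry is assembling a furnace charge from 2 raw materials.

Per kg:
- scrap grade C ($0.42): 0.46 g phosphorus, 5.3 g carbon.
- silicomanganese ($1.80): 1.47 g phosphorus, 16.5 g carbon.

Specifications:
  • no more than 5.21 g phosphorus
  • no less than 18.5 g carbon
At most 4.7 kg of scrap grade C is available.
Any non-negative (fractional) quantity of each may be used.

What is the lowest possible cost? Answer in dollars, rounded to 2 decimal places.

$1.47

Let x1 = kg of scrap grade C, x2 = kg of silicomanganese.
Minimize 0.42x1 + 1.8x2 subject to:
  0.46x1 + 1.47x2 ≤ 5.21   (phosphorus)
  5.3x1 + 16.5x2 ≥ 18.5   (carbon)
  x1 ≤ 4.7
  x1, x2 ≥ 0.
The optimal basis is {scrap grade C}; silicomanganese drops out. There the carbon constraint is tight.
So scrap grade C = 3.491 kg.
Total cost: 0.42·3.491 = 1.4662.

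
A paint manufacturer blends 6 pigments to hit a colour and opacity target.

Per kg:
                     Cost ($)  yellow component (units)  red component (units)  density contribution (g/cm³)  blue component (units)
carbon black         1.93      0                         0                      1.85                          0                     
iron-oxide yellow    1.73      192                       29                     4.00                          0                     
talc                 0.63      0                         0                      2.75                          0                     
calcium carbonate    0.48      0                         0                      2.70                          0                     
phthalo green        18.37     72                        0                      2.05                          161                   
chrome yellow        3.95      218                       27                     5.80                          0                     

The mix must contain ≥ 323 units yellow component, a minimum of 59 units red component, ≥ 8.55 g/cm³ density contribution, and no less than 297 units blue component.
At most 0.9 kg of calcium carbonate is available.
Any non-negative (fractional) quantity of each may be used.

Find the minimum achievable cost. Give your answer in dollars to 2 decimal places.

$37.41

Let x1 = kg of carbon black, x2 = kg of iron-oxide yellow, x3 = kg of talc, x4 = kg of calcium carbonate, x5 = kg of phthalo green, x6 = kg of chrome yellow.
Minimize 1.93x1 + 1.73x2 + 0.63x3 + 0.48x4 + 18.37x5 + 3.95x6 with:
  192x2 + 72x5 + 218x6 ≥ 323   (yellow component)
  29x2 + 27x6 ≥ 59   (red component)
  1.85x1 + 4x2 + 2.75x3 + 2.7x4 + 2.05x5 + 5.8x6 ≥ 8.55   (density contribution)
  161x5 ≥ 297   (blue component)
  x4 ≤ 0.9
  x1, x2, x3, x4, x5, x6 ≥ 0.
The cheapest feasible vertex uses only iron-oxide yellow, phthalo green; carbon black, talc, calcium carbonate, chrome yellow are not used. Binding constraints: red component and blue component.
Solving gives x2 = 2.034, x5 = 1.845.
Hence cost = 1.73·2.034 + 18.37·1.845 = $37.4115.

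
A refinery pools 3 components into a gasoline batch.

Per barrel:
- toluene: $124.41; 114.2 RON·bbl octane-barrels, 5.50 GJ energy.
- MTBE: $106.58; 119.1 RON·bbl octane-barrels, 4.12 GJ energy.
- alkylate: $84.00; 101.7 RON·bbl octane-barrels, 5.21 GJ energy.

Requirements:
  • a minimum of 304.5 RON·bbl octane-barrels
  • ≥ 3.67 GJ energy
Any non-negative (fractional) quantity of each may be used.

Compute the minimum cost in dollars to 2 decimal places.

Set it up as a linear program. Let x1 = barrels of toluene, x2 = barrels of MTBE, x3 = barrels of alkylate.
Minimise 124.41x1 + 106.58x2 + 84x3 with:
  114.2x1 + 119.1x2 + 101.7x3 ≥ 304.5   (octane-barrels)
  5.5x1 + 4.12x2 + 5.21x3 ≥ 3.67   (energy)
  x1, x2, x3 ≥ 0.
The minimum-cost mix takes nothing from toluene, MTBE — only alkylate. The octane-barrels requirement is met with equality.
That vertex is x3 = 2.994.
Cost = 84·2.994 = 251.4960.

$251.50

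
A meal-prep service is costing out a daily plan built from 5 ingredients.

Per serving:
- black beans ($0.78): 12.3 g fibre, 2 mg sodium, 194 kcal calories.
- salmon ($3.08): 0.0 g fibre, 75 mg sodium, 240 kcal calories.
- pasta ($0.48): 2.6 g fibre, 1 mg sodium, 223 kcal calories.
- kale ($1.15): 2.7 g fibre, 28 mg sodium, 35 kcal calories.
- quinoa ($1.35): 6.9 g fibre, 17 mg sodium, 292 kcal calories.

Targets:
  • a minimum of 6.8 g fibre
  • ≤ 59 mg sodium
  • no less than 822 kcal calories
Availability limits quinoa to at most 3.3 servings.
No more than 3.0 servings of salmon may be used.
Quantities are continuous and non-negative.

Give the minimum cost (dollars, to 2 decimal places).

Let x1 = servings of black beans, x2 = servings of salmon, x3 = servings of pasta, x4 = servings of kale, x5 = servings of quinoa.
min 0.78x1 + 3.08x2 + 0.48x3 + 1.15x4 + 1.35x5 s.t.:
  12.3x1 + 2.6x3 + 2.7x4 + 6.9x5 ≥ 6.8   (fibre)
  2x1 + 75x2 + 1x3 + 28x4 + 17x5 ≤ 59   (sodium)
  194x1 + 240x2 + 223x3 + 35x4 + 292x5 ≥ 822   (calories)
  x5 ≤ 3.3
  x2 ≤ 3
  x1, x2, x3, x4, x5 ≥ 0.
The minimum-cost mix takes nothing from black beans, salmon, kale, quinoa — only pasta. Binding constraint: calories.
So pasta = 3.686 servings.
Hence cost = 0.48·3.686 = $1.7693.

$1.77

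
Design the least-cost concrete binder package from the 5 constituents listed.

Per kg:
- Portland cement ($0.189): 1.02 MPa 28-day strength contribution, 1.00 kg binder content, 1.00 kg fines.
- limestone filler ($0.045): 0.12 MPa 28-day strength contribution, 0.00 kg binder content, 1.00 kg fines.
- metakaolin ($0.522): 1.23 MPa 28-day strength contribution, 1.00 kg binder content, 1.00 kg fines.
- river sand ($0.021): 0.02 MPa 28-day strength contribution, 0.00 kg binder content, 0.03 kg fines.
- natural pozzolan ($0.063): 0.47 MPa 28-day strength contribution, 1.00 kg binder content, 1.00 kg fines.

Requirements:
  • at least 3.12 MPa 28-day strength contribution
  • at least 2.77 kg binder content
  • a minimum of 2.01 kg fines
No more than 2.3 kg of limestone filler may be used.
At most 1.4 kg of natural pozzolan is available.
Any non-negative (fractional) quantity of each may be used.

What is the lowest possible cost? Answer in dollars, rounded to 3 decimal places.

$0.544

Treat it as an LP. Let x1 = kg of Portland cement, x2 = kg of limestone filler, x3 = kg of metakaolin, x4 = kg of river sand, x5 = kg of natural pozzolan.
Minimise 0.189x1 + 0.045x2 + 0.522x3 + 0.021x4 + 0.063x5 with:
  1.02x1 + 0.12x2 + 1.23x3 + 0.02x4 + 0.47x5 ≥ 3.12   (28-day strength contribution)
  1x1 + 1x3 + 1x5 ≥ 2.77   (binder content)
  1x1 + 1x2 + 1x3 + 0.03x4 + 1x5 ≥ 2.01   (fines)
  x2 ≤ 2.3
  x5 ≤ 1.4
  x1, x2, x3, x4, x5 ≥ 0.
The cheapest feasible vertex uses only Portland cement, natural pozzolan; limestone filler, metakaolin, river sand are not used. There the 28-day strength contribution and the natural pozzolan cap constraints are tight.
So Portland cement = 2.414 kg, natural pozzolan = 1.4 kg.
Total cost: 0.189·2.414 + 0.063·1.4 = 0.54445.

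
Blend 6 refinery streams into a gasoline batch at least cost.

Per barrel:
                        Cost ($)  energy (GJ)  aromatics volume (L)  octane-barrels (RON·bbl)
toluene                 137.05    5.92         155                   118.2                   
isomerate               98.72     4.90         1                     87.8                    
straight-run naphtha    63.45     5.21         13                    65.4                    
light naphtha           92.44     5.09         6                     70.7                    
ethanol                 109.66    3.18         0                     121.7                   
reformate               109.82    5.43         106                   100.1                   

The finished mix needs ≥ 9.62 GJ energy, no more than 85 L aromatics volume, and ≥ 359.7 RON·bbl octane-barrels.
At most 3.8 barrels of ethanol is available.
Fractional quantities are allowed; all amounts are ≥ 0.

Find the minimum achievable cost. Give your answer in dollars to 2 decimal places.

Set it up as a linear program. Let x1 = barrels of toluene, x2 = barrels of isomerate, x3 = barrels of straight-run naphtha, x4 = barrels of light naphtha, x5 = barrels of ethanol, x6 = barrels of reformate.
Minimise 137.05x1 + 98.72x2 + 63.45x3 + 92.44x4 + 109.66x5 + 109.82x6 s.t.:
  5.92x1 + 4.9x2 + 5.21x3 + 5.09x4 + 3.18x5 + 5.43x6 ≥ 9.62   (energy)
  155x1 + 1x2 + 13x3 + 6x4 + 106x6 ≤ 85   (aromatics volume)
  118.2x1 + 87.8x2 + 65.4x3 + 70.7x4 + 121.7x5 + 100.1x6 ≥ 359.7   (octane-barrels)
  x5 ≤ 3.8
  x1, x2, x3, x4, x5, x6 ≥ 0.
The cheapest feasible vertex uses only straight-run naphtha, ethanol; toluene, isomerate, light naphtha, reformate are not used. The energy and octane-barrels requirements are met with equality.
Solving gives x3 = 0.063152, x5 = 2.9217.
Hence cost = 63.45·0.063152 + 109.66·2.9217 = $324.4006.

$324.40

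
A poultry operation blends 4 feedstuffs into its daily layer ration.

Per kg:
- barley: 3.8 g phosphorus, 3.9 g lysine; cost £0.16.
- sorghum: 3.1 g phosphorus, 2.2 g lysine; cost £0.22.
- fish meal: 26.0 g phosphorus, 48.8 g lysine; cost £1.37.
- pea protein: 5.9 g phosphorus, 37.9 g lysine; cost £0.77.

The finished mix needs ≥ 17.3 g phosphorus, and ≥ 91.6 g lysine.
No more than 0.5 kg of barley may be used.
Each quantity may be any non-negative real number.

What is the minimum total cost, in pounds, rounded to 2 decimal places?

Let x1 = kg of barley, x2 = kg of sorghum, x3 = kg of fish meal, x4 = kg of pea protein.
min 0.16x1 + 0.22x2 + 1.37x3 + 0.77x4 subject to:
  3.8x1 + 3.1x2 + 26x3 + 5.9x4 ≥ 17.3   (phosphorus)
  3.9x1 + 2.2x2 + 48.8x3 + 37.9x4 ≥ 91.6   (lysine)
  x1 ≤ 0.5
  x1, x2, x3, x4 ≥ 0.
The minimum-cost mix takes nothing from barley, sorghum — only fish meal, pea protein. There the phosphorus and lysine constraints are tight.
Optimal quantities: fish meal = 0.1652 kg, pea protein = 2.204 kg.
Objective = 1.37·0.1652 + 0.77·2.204 = 1.9234.

£1.92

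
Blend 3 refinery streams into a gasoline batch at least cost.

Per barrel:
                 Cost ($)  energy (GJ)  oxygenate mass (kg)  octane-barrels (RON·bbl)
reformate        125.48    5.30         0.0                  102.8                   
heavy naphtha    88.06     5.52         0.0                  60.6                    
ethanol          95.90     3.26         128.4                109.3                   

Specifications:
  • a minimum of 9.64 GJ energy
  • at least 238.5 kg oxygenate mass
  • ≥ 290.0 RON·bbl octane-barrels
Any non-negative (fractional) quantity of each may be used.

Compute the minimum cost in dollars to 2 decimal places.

$263.75

Set it up as a linear program. Let x1 = barrels of reformate, x2 = barrels of heavy naphtha, x3 = barrels of ethanol.
Minimize 125.48x1 + 88.06x2 + 95.9x3 subject to:
  5.3x1 + 5.52x2 + 3.26x3 ≥ 9.64   (energy)
  128.4x3 ≥ 238.5   (oxygenate mass)
  102.8x1 + 60.6x2 + 109.3x3 ≥ 290   (octane-barrels)
  x1, x2, x3 ≥ 0.
The optimal basis is {heavy naphtha, ethanol}; reformate drops out. Binding constraints: energy and octane-barrels.
Optimal quantities: heavy naphtha = 0.26678 barrels, ethanol = 2.5053 barrels.
Cost = 88.06·0.26678 + 95.9·2.5053 = 263.7509.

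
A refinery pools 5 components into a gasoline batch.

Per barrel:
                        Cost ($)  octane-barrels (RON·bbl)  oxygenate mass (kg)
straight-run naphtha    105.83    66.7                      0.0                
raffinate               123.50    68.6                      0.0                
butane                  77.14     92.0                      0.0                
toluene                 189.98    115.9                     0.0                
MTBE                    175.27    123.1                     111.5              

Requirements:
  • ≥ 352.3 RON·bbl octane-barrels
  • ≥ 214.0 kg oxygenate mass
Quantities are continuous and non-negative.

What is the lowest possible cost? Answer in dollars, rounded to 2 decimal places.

Set it up as a linear program. Let x1 = barrels of straight-run naphtha, x2 = barrels of raffinate, x3 = barrels of butane, x4 = barrels of toluene, x5 = barrels of MTBE.
min 105.83x1 + 123.5x2 + 77.14x3 + 189.98x4 + 175.27x5 subject to:
  66.7x1 + 68.6x2 + 92x3 + 115.9x4 + 123.1x5 ≥ 352.3   (octane-barrels)
  111.5x5 ≥ 214   (oxygenate mass)
  x1, x2, x3, x4, x5 ≥ 0.
At the optimum only butane, MTBE are positive (straight-run naphtha, raffinate, toluene = 0). The octane-barrels and oxygenate mass requirements are met with equality.
That vertex is x3 = 1.2613, x5 = 1.9193.
Cost = 77.14·1.2613 + 175.27·1.9193 = 433.6924.

$433.69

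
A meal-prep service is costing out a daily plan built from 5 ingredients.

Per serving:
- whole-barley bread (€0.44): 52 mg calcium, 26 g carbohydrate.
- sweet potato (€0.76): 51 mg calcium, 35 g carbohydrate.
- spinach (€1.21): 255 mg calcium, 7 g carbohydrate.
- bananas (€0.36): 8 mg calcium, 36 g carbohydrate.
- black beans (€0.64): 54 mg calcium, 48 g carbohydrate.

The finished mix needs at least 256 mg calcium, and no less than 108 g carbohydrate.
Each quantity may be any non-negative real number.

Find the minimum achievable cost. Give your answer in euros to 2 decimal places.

Let x1 = servings of whole-barley bread, x2 = servings of sweet potato, x3 = servings of spinach, x4 = servings of bananas, x5 = servings of black beans.
Minimize 0.44x1 + 0.76x2 + 1.21x3 + 0.36x4 + 0.64x5 subject to:
  52x1 + 51x2 + 255x3 + 8x4 + 54x5 ≥ 256   (calcium)
  26x1 + 35x2 + 7x3 + 36x4 + 48x5 ≥ 108   (carbohydrate)
  x1, x2, x3, x4, x5 ≥ 0.
At the optimum only whole-barley bread, spinach are positive (sweet potato, bananas, black beans = 0). Binding constraints: calcium and carbohydrate.
So whole-barley bread = 4.109 servings, spinach = 0.166 servings.
Total cost: 0.44·4.109 + 1.21·0.166 = 2.0088.

€2.01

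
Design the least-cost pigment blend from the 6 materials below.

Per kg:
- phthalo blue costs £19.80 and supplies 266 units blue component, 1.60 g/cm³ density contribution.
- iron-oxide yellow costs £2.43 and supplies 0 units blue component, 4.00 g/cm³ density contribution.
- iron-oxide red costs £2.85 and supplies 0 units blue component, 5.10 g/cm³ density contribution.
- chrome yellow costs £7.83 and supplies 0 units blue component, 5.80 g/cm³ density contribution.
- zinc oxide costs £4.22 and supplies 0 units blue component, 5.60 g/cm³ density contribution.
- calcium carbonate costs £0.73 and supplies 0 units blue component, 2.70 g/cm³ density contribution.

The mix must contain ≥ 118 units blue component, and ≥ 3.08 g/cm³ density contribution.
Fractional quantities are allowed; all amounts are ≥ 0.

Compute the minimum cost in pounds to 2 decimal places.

£9.42

Set it up as a linear program. Let x1 = kg of phthalo blue, x2 = kg of iron-oxide yellow, x3 = kg of iron-oxide red, x4 = kg of chrome yellow, x5 = kg of zinc oxide, x6 = kg of calcium carbonate.
Minimize 19.8x1 + 2.43x2 + 2.85x3 + 7.83x4 + 4.22x5 + 0.73x6 subject to:
  266x1 ≥ 118   (blue component)
  1.6x1 + 4x2 + 5.1x3 + 5.8x4 + 5.6x5 + 2.7x6 ≥ 3.08   (density contribution)
  x1, x2, x3, x4, x5, x6 ≥ 0.
At the optimum only phthalo blue, calcium carbonate are positive (iron-oxide yellow, iron-oxide red, chrome yellow, zinc oxide = 0). There the blue component and density contribution constraints are tight.
That vertex is x1 = 0.4436, x6 = 0.8779.
Total cost: 19.8·0.4436 + 0.73·0.8779 = 9.4241.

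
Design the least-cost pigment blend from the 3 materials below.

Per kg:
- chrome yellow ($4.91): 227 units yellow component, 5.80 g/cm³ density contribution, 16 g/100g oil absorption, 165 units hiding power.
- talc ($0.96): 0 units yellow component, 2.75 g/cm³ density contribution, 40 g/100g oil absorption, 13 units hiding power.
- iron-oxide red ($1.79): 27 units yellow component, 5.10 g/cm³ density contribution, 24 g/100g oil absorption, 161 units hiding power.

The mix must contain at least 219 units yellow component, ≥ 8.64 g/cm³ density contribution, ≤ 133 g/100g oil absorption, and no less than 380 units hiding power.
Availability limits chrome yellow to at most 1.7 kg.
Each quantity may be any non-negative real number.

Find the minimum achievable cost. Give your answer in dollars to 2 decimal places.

Let x1 = kg of chrome yellow, x2 = kg of talc, x3 = kg of iron-oxide red.
Minimize 4.91x1 + 0.96x2 + 1.79x3 subject to:
  227x1 + 27x3 ≥ 219   (yellow component)
  5.8x1 + 2.75x2 + 5.1x3 ≥ 8.64   (density contribution)
  16x1 + 40x2 + 24x3 ≤ 133   (oil absorption)
  165x1 + 13x2 + 161x3 ≥ 380   (hiding power)
  x1 ≤ 1.7
  x1, x2, x3 ≥ 0.
The minimum-cost mix takes nothing from talc — only chrome yellow, iron-oxide red. Binding constraints: yellow component and hiding power.
So chrome yellow = 0.779 kg, iron-oxide red = 1.562 kg.
Objective = 4.91·0.779 + 1.79·1.562 = 6.6209.

$6.62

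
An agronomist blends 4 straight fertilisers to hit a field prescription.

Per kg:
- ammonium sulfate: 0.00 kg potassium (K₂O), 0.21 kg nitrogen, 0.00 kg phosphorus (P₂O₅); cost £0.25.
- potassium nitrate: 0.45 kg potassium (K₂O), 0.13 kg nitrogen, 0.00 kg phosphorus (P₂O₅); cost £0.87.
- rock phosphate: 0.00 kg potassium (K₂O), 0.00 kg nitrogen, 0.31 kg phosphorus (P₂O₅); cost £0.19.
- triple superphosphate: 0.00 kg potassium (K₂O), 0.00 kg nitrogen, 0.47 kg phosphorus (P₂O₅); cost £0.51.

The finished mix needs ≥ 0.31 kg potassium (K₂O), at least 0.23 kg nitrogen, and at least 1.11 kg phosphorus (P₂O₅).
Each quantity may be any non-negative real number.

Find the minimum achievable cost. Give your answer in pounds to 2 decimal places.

Set it up as a linear program. Let x1 = kg of ammonium sulfate, x2 = kg of potassium nitrate, x3 = kg of rock phosphate, x4 = kg of triple superphosphate.
min 0.25x1 + 0.87x2 + 0.19x3 + 0.51x4 subject to:
  0.45x2 ≥ 0.31   (potassium (K₂O))
  0.21x1 + 0.13x2 ≥ 0.23   (nitrogen)
  0.31x3 + 0.47x4 ≥ 1.11   (phosphorus (P₂O₅))
  x1, x2, x3, x4 ≥ 0.
At the optimum only ammonium sulfate, potassium nitrate, rock phosphate are positive (triple superphosphate = 0). There the potassium (K₂O), nitrogen, phosphorus (P₂O₅) constraints are tight.
So ammonium sulfate = 0.6688 kg, potassium nitrate = 0.6889 kg, rock phosphate = 3.581 kg.
Objective = 0.25·0.6688 + 0.87·0.6889 + 0.19·3.581 = 1.4469.

£1.45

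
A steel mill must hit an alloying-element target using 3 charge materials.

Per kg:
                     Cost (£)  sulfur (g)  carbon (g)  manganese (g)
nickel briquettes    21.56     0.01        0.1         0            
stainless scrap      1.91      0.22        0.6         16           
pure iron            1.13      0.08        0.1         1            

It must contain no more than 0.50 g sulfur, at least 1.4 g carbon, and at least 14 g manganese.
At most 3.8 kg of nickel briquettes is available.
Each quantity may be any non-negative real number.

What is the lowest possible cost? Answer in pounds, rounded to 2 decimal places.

This is a linear program. Let x1 = kg of nickel briquettes, x2 = kg of stainless scrap, x3 = kg of pure iron.
Minimise 21.56x1 + 1.91x2 + 1.13x3 with:
  0.01x1 + 0.22x2 + 0.08x3 ≤ 0.5   (sulfur)
  0.1x1 + 0.6x2 + 0.1x3 ≥ 1.4   (carbon)
  16x2 + 1x3 ≥ 14   (manganese)
  x1 ≤ 3.8
  x1, x2, x3 ≥ 0.
The minimum-cost mix takes nothing from pure iron — only nickel briquettes, stainless scrap. There the sulfur and carbon constraints are tight.
Solving gives x1 = 0.5, x2 = 2.25.
Cost = 21.56·0.5 + 1.91·2.25 = 15.0775.

£15.08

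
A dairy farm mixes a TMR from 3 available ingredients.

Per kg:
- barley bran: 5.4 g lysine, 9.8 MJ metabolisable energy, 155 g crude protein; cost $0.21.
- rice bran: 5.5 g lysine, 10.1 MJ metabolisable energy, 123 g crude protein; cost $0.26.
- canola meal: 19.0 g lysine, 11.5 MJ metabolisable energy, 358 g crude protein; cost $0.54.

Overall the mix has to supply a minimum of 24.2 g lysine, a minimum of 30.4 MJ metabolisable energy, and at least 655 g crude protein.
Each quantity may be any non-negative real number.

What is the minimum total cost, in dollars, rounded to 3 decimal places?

Set it up as a linear program. Let x1 = kg of barley bran, x2 = kg of rice bran, x3 = kg of canola meal.
min 0.21x1 + 0.26x2 + 0.54x3 s.t.:
  5.4x1 + 5.5x2 + 19x3 ≥ 24.2   (lysine)
  9.8x1 + 10.1x2 + 11.5x3 ≥ 30.4   (metabolisable energy)
  155x1 + 123x2 + 358x3 ≥ 655   (crude protein)
  x1, x2, x3 ≥ 0.
At the optimum only barley bran, canola meal are positive (rice bran = 0). Binding constraints: lysine and crude protein.
So barley bran = 3.737 kg, canola meal = 0.2115 kg.
Cost = 0.21·3.737 + 0.54·0.2115 = 0.89898.

$0.899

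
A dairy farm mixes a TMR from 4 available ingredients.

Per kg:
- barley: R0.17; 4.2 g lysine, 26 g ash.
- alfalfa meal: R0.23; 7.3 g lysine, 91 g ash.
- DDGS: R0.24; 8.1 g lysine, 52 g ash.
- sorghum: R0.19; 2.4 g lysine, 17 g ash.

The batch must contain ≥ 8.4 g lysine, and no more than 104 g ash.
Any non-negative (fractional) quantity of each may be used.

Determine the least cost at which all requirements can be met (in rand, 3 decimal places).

R0.249

Let x1 = kg of barley, x2 = kg of alfalfa meal, x3 = kg of DDGS, x4 = kg of sorghum.
Minimise 0.17x1 + 0.23x2 + 0.24x3 + 0.19x4 subject to:
  4.2x1 + 7.3x2 + 8.1x3 + 2.4x4 ≥ 8.4   (lysine)
  26x1 + 91x2 + 52x3 + 17x4 ≤ 104   (ash)
  x1, x2, x3, x4 ≥ 0.
At the optimum only DDGS is positive (barley, alfalfa meal, sorghum = 0). Binding constraint: lysine.
Optimal quantities: DDGS = 1.037 kg.
Hence cost = 0.24·1.037 = R0.24888.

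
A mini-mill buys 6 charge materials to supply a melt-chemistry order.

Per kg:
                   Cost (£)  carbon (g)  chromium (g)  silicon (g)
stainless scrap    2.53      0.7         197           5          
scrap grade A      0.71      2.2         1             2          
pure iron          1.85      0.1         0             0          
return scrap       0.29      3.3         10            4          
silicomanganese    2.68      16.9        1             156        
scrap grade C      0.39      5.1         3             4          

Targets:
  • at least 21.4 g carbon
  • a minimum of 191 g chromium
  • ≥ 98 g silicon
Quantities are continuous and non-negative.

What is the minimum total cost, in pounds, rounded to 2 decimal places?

Treat it as an LP. Let x1 = kg of stainless scrap, x2 = kg of scrap grade A, x3 = kg of pure iron, x4 = kg of return scrap, x5 = kg of silicomanganese, x6 = kg of scrap grade C.
Minimize 2.53x1 + 0.71x2 + 1.85x3 + 0.29x4 + 2.68x5 + 0.39x6 with:
  0.7x1 + 2.2x2 + 0.1x3 + 3.3x4 + 16.9x5 + 5.1x6 ≥ 21.4   (carbon)
  197x1 + 1x2 + 10x4 + 1x5 + 3x6 ≥ 191   (chromium)
  5x1 + 2x2 + 4x4 + 156x5 + 4x6 ≥ 98   (silicon)
  x1, x2, x3, x4, x5, x6 ≥ 0.
The optimal basis is {stainless scrap, return scrap, silicomanganese}; scrap grade A, pure iron, scrap grade C drop out. Binding constraints: carbon, chromium, silicon.
Solving gives x1 = 0.7782, x4 = 3.719, x5 = 0.5079.
Objective = 2.53·0.7782 + 0.29·3.719 + 2.68·0.5079 = 4.4085.

£4.41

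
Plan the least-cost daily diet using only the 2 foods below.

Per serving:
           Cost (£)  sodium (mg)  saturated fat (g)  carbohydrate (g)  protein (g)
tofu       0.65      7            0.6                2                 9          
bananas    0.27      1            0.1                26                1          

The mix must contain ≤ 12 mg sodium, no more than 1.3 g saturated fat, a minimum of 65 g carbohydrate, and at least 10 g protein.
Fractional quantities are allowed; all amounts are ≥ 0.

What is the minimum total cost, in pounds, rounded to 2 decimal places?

£1.20

Let x1 = servings of tofu, x2 = servings of bananas.
Minimise 0.65x1 + 0.27x2 subject to:
  7x1 + 1x2 ≤ 12   (sodium)
  0.6x1 + 0.1x2 ≤ 1.3   (saturated fat)
  2x1 + 26x2 ≥ 65   (carbohydrate)
  9x1 + 1x2 ≥ 10   (protein)
  x1, x2 ≥ 0.
Both inputs are positive at the optimum. Binding constraints: carbohydrate and protein.
Optimal quantities: tofu = 0.8405 servings, bananas = 2.435 servings.
Hence cost = 0.65·0.8405 + 0.27·2.435 = £1.2038.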